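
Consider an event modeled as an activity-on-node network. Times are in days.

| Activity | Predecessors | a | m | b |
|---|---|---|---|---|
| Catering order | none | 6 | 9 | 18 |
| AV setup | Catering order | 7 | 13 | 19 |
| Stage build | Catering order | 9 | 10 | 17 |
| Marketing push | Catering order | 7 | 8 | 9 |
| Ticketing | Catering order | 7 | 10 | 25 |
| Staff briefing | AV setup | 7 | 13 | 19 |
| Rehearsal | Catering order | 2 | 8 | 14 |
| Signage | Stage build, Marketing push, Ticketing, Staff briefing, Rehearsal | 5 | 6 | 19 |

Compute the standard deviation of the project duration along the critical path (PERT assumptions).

te_Catering order = (6 + 4·9 + 18)/6 = 60/6 = 10; σ²_Catering order = ((18−6)/6)² = 4.000
te_AV setup = (7 + 4·13 + 19)/6 = 78/6 = 13; σ²_AV setup = ((19−7)/6)² = 4.000
te_Stage build = (9 + 4·10 + 17)/6 = 66/6 = 11; σ²_Stage build = ((17−9)/6)² = 1.778
te_Marketing push = (7 + 4·8 + 9)/6 = 48/6 = 8; σ²_Marketing push = ((9−7)/6)² = 0.111
te_Ticketing = (7 + 4·10 + 25)/6 = 72/6 = 12; σ²_Ticketing = ((25−7)/6)² = 9.000
te_Staff briefing = (7 + 4·13 + 19)/6 = 78/6 = 13; σ²_Staff briefing = ((19−7)/6)² = 4.000
te_Rehearsal = (2 + 4·8 + 14)/6 = 48/6 = 8; σ²_Rehearsal = ((14−2)/6)² = 4.000
te_Signage = (5 + 4·6 + 19)/6 = 48/6 = 8; σ²_Signage = ((19−5)/6)² = 5.444

Forward pass:
ES_Catering order = 0; EF_Catering order = 10
ES_AV setup = 10; EF_AV setup = 10+13 = 23
ES_Stage build = 10; EF_Stage build = 10+11 = 21
ES_Marketing push = 10; EF_Marketing push = 10+8 = 18
ES_Ticketing = 10; EF_Ticketing = 10+12 = 22
ES_Staff briefing = 23; EF_Staff briefing = 23+13 = 36
ES_Rehearsal = 10; EF_Rehearsal = 10+8 = 18
ES_Signage = max(EF_Stage build=21, EF_Marketing push=18, EF_Ticketing=22, EF_Staff briefing=36, EF_Rehearsal=18) = 36; EF_Signage = 36+8 = 44
Expected project duration μ = 44 days. Critical path: Catering order → AV setup → Staff briefing → Signage.

Variance along critical path = 4.000 + 4.000 + 4.000 + 5.444 = 17.444
σ = √17.444 = 4.177 days

4.18 days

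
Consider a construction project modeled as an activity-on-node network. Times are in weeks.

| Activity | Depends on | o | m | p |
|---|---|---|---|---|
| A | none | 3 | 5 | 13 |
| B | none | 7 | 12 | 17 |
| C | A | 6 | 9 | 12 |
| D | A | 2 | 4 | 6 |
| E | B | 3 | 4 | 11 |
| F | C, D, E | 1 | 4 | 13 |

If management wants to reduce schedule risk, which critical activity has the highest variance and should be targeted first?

F

te_A = (3 + 4·5 + 13)/6 = 36/6 = 6; σ²_A = ((13−3)/6)² = 2.778
te_B = (7 + 4·12 + 17)/6 = 72/6 = 12; σ²_B = ((17−7)/6)² = 2.778
te_C = (6 + 4·9 + 12)/6 = 54/6 = 9; σ²_C = ((12−6)/6)² = 1.000
te_D = (2 + 4·4 + 6)/6 = 24/6 = 4; σ²_D = ((6−2)/6)² = 0.444
te_E = (3 + 4·4 + 11)/6 = 30/6 = 5; σ²_E = ((11−3)/6)² = 1.778
te_F = (1 + 4·4 + 13)/6 = 30/6 = 5; σ²_F = ((13−1)/6)² = 4.000

Forward pass:
ES_A = 0; EF_A = 6
ES_B = 0; EF_B = 12
ES_C = 6; EF_C = 6+9 = 15
ES_D = 6; EF_D = 6+4 = 10
ES_E = 12; EF_E = 12+5 = 17
ES_F = max(EF_C=15, EF_D=10, EF_E=17) = 17; EF_F = 17+5 = 22
Expected project duration μ = 22 weeks. Critical path: B → E → F.

Variances on critical path: σ²_B=2.778, σ²_E=1.778, σ²_F=4.000.
Largest is σ²_F = 4.000.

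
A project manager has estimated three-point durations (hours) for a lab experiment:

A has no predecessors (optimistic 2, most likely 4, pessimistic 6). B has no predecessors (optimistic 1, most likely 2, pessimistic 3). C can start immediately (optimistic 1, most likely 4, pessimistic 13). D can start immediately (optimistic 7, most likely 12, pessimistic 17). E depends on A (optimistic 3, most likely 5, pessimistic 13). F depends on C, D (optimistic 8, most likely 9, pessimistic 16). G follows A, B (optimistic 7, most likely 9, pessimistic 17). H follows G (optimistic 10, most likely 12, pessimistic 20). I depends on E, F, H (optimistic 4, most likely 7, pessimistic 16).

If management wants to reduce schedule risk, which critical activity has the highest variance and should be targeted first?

te_A = (2 + 4·4 + 6)/6 = 24/6 = 4; σ²_A = ((6−2)/6)² = 0.444
te_B = (1 + 4·2 + 3)/6 = 12/6 = 2; σ²_B = ((3−1)/6)² = 0.111
te_C = (1 + 4·4 + 13)/6 = 30/6 = 5; σ²_C = ((13−1)/6)² = 4.000
te_D = (7 + 4·12 + 17)/6 = 72/6 = 12; σ²_D = ((17−7)/6)² = 2.778
te_E = (3 + 4·5 + 13)/6 = 36/6 = 6; σ²_E = ((13−3)/6)² = 2.778
te_F = (8 + 4·9 + 16)/6 = 60/6 = 10; σ²_F = ((16−8)/6)² = 1.778
te_G = (7 + 4·9 + 17)/6 = 60/6 = 10; σ²_G = ((17−7)/6)² = 2.778
te_H = (10 + 4·12 + 20)/6 = 78/6 = 13; σ²_H = ((20−10)/6)² = 2.778
te_I = (4 + 4·7 + 16)/6 = 48/6 = 8; σ²_I = ((16−4)/6)² = 4.000

Forward pass:
ES_A = 0; EF_A = 4
ES_B = 0; EF_B = 2
ES_C = 0; EF_C = 5
ES_D = 0; EF_D = 12
ES_E = 4; EF_E = 4+6 = 10
ES_F = max(EF_C=5, EF_D=12) = 12; EF_F = 12+10 = 22
ES_G = max(EF_A=4, EF_B=2) = 4; EF_G = 4+10 = 14
ES_H = 14; EF_H = 14+13 = 27
ES_I = max(EF_E=10, EF_F=22, EF_H=27) = 27; EF_I = 27+8 = 35
Expected project duration μ = 35 hours. Critical path: A → G → H → I.

Variances on critical path: σ²_A=0.444, σ²_G=2.778, σ²_H=2.778, σ²_I=4.000.
Largest is σ²_I = 4.000.

I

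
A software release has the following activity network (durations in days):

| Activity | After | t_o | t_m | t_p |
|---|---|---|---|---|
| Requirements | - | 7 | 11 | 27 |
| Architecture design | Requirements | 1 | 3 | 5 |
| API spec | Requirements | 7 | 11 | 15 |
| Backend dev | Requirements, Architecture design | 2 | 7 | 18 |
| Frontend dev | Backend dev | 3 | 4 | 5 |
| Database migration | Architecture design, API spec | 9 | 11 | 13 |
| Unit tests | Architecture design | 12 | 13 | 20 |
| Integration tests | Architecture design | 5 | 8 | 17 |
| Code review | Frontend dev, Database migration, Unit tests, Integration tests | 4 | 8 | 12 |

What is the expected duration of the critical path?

43 days

te_Requirements = (7 + 4·11 + 27)/6 = 78/6 = 13
te_Architecture design = (1 + 4·3 + 5)/6 = 18/6 = 3
te_API spec = (7 + 4·11 + 15)/6 = 66/6 = 11
te_Backend dev = (2 + 4·7 + 18)/6 = 48/6 = 8
te_Frontend dev = (3 + 4·4 + 5)/6 = 24/6 = 4
te_Database migration = (9 + 4·11 + 13)/6 = 66/6 = 11
te_Unit tests = (12 + 4·13 + 20)/6 = 84/6 = 14
te_Integration tests = (5 + 4·8 + 17)/6 = 54/6 = 9
te_Code review = (4 + 4·8 + 12)/6 = 48/6 = 8

Forward pass:
ES_Requirements = 0; EF_Requirements = 13
ES_Architecture design = 13; EF_Architecture design = 13+3 = 16
ES_API spec = 13; EF_API spec = 13+11 = 24
ES_Backend dev = max(EF_Requirements=13, EF_Architecture design=16) = 16; EF_Backend dev = 16+8 = 24
ES_Frontend dev = 24; EF_Frontend dev = 24+4 = 28
ES_Database migration = max(EF_Architecture design=16, EF_API spec=24) = 24; EF_Database migration = 24+11 = 35
ES_Unit tests = 16; EF_Unit tests = 16+14 = 30
ES_Integration tests = 16; EF_Integration tests = 16+9 = 25
ES_Code review = max(EF_Frontend dev=28, EF_Database migration=35, EF_Unit tests=30, EF_Integration tests=25) = 35; EF_Code review = 35+8 = 43
Expected project duration μ = 43 days. Critical path: Requirements → API spec → Database migration → Code review.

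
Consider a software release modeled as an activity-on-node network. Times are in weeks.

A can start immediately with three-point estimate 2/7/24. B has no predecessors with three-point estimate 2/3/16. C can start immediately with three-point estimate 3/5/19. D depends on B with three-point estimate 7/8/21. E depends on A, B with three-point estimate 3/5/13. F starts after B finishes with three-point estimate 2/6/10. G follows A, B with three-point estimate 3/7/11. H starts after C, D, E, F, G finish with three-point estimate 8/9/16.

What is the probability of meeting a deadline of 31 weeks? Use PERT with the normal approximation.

0.887

te_A = (2 + 4·7 + 24)/6 = 54/6 = 9; σ²_A = ((24−2)/6)² = 13.444
te_B = (2 + 4·3 + 16)/6 = 30/6 = 5; σ²_B = ((16−2)/6)² = 5.444
te_C = (3 + 4·5 + 19)/6 = 42/6 = 7; σ²_C = ((19−3)/6)² = 7.111
te_D = (7 + 4·8 + 21)/6 = 60/6 = 10; σ²_D = ((21−7)/6)² = 5.444
te_E = (3 + 4·5 + 13)/6 = 36/6 = 6; σ²_E = ((13−3)/6)² = 2.778
te_F = (2 + 4·6 + 10)/6 = 36/6 = 6; σ²_F = ((10−2)/6)² = 1.778
te_G = (3 + 4·7 + 11)/6 = 42/6 = 7; σ²_G = ((11−3)/6)² = 1.778
te_H = (8 + 4·9 + 16)/6 = 60/6 = 10; σ²_H = ((16−8)/6)² = 1.778

Forward pass:
ES_A = 0; EF_A = 9
ES_B = 0; EF_B = 5
ES_C = 0; EF_C = 7
ES_D = 5; EF_D = 5+10 = 15
ES_E = max(EF_A=9, EF_B=5) = 9; EF_E = 9+6 = 15
ES_F = 5; EF_F = 5+6 = 11
ES_G = max(EF_A=9, EF_B=5) = 9; EF_G = 9+7 = 16
ES_H = max(EF_C=7, EF_D=15, EF_E=15, EF_F=11, EF_G=16) = 16; EF_H = 16+10 = 26
Expected project duration μ = 26 weeks. Critical path: A → G → H.

Variance along critical path = 13.444 + 1.778 + 1.778 = 17.000; σ = √17.000 = 4.123 weeks.
Z = (31 − 26) / 4.123 = 1.213
P(T ≤ 31) = Φ(1.213) ≈ 0.887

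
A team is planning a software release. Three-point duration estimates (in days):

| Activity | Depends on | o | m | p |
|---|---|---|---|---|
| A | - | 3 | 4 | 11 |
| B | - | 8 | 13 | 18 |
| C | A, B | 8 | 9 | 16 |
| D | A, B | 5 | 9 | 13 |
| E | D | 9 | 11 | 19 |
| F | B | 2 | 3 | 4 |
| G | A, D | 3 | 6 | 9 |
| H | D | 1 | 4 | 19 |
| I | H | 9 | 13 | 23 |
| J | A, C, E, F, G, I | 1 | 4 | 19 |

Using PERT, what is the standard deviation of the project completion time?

5.29 days

te_A = (3 + 4·4 + 11)/6 = 30/6 = 5; σ²_A = ((11−3)/6)² = 1.778
te_B = (8 + 4·13 + 18)/6 = 78/6 = 13; σ²_B = ((18−8)/6)² = 2.778
te_C = (8 + 4·9 + 16)/6 = 60/6 = 10; σ²_C = ((16−8)/6)² = 1.778
te_D = (5 + 4·9 + 13)/6 = 54/6 = 9; σ²_D = ((13−5)/6)² = 1.778
te_E = (9 + 4·11 + 19)/6 = 72/6 = 12; σ²_E = ((19−9)/6)² = 2.778
te_F = (2 + 4·3 + 4)/6 = 18/6 = 3; σ²_F = ((4−2)/6)² = 0.111
te_G = (3 + 4·6 + 9)/6 = 36/6 = 6; σ²_G = ((9−3)/6)² = 1.000
te_H = (1 + 4·4 + 19)/6 = 36/6 = 6; σ²_H = ((19−1)/6)² = 9.000
te_I = (9 + 4·13 + 23)/6 = 84/6 = 14; σ²_I = ((23−9)/6)² = 5.444
te_J = (1 + 4·4 + 19)/6 = 36/6 = 6; σ²_J = ((19−1)/6)² = 9.000

Forward pass:
ES_A = 0; EF_A = 5
ES_B = 0; EF_B = 13
ES_C = max(EF_A=5, EF_B=13) = 13; EF_C = 13+10 = 23
ES_D = max(EF_A=5, EF_B=13) = 13; EF_D = 13+9 = 22
ES_E = 22; EF_E = 22+12 = 34
ES_F = 13; EF_F = 13+3 = 16
ES_G = max(EF_A=5, EF_D=22) = 22; EF_G = 22+6 = 28
ES_H = 22; EF_H = 22+6 = 28
ES_I = 28; EF_I = 28+14 = 42
ES_J = max(EF_A=5, EF_C=23, EF_E=34, EF_F=16, EF_G=28, EF_I=42) = 42; EF_J = 42+6 = 48
Expected project duration μ = 48 days. Critical path: B → D → H → I → J.

Variance along critical path = 2.778 + 1.778 + 9.000 + 5.444 + 9.000 = 28.000
σ = √28.000 = 5.292 days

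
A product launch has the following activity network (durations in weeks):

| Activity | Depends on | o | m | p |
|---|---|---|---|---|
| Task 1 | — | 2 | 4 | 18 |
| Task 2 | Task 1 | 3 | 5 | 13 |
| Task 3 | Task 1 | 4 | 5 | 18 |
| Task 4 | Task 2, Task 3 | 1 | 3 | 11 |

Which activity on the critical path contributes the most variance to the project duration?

Task 1

te_Task 1 = (2 + 4·4 + 18)/6 = 36/6 = 6; σ²_Task 1 = ((18−2)/6)² = 7.111
te_Task 2 = (3 + 4·5 + 13)/6 = 36/6 = 6; σ²_Task 2 = ((13−3)/6)² = 2.778
te_Task 3 = (4 + 4·5 + 18)/6 = 42/6 = 7; σ²_Task 3 = ((18−4)/6)² = 5.444
te_Task 4 = (1 + 4·3 + 11)/6 = 24/6 = 4; σ²_Task 4 = ((11−1)/6)² = 2.778

Forward pass:
ES_Task 1 = 0; EF_Task 1 = 6
ES_Task 2 = 6; EF_Task 2 = 6+6 = 12
ES_Task 3 = 6; EF_Task 3 = 6+7 = 13
ES_Task 4 = max(EF_Task 2=12, EF_Task 3=13) = 13; EF_Task 4 = 13+4 = 17
Expected project duration μ = 17 weeks. Critical path: Task 1 → Task 3 → Task 4.

Variances on critical path: σ²_Task 1=7.111, σ²_Task 3=5.444, σ²_Task 4=2.778.
Largest is σ²_Task 1 = 7.111.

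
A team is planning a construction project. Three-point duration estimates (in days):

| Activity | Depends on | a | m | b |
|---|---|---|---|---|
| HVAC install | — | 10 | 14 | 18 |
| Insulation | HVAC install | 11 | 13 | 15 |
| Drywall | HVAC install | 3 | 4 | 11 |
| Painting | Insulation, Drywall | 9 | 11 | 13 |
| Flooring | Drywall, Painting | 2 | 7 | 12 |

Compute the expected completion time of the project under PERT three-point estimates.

45 days

te_HVAC install = (10 + 4·14 + 18)/6 = 84/6 = 14
te_Insulation = (11 + 4·13 + 15)/6 = 78/6 = 13
te_Drywall = (3 + 4·4 + 11)/6 = 30/6 = 5
te_Painting = (9 + 4·11 + 13)/6 = 66/6 = 11
te_Flooring = (2 + 4·7 + 12)/6 = 42/6 = 7

Forward pass:
ES_HVAC install = 0; EF_HVAC install = 14
ES_Insulation = 14; EF_Insulation = 14+13 = 27
ES_Drywall = 14; EF_Drywall = 14+5 = 19
ES_Painting = max(EF_Insulation=27, EF_Drywall=19) = 27; EF_Painting = 27+11 = 38
ES_Flooring = max(EF_Drywall=19, EF_Painting=38) = 38; EF_Flooring = 38+7 = 45
Expected project duration μ = 45 days. Critical path: HVAC install → Insulation → Painting → Flooring.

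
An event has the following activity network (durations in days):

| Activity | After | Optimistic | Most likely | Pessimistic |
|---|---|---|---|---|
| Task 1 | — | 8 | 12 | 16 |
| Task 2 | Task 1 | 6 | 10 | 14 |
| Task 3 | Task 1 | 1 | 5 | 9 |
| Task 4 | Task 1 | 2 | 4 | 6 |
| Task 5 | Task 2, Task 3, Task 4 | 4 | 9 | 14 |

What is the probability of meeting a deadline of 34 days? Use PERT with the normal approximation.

0.883

te_Task 1 = (8 + 4·12 + 16)/6 = 72/6 = 12; σ²_Task 1 = ((16−8)/6)² = 1.778
te_Task 2 = (6 + 4·10 + 14)/6 = 60/6 = 10; σ²_Task 2 = ((14−6)/6)² = 1.778
te_Task 3 = (1 + 4·5 + 9)/6 = 30/6 = 5; σ²_Task 3 = ((9−1)/6)² = 1.778
te_Task 4 = (2 + 4·4 + 6)/6 = 24/6 = 4; σ²_Task 4 = ((6−2)/6)² = 0.444
te_Task 5 = (4 + 4·9 + 14)/6 = 54/6 = 9; σ²_Task 5 = ((14−4)/6)² = 2.778

Forward pass:
ES_Task 1 = 0; EF_Task 1 = 12
ES_Task 2 = 12; EF_Task 2 = 12+10 = 22
ES_Task 3 = 12; EF_Task 3 = 12+5 = 17
ES_Task 4 = 12; EF_Task 4 = 12+4 = 16
ES_Task 5 = max(EF_Task 2=22, EF_Task 3=17, EF_Task 4=16) = 22; EF_Task 5 = 22+9 = 31
Expected project duration μ = 31 days. Critical path: Task 1 → Task 2 → Task 5.

Variance along critical path = 1.778 + 1.778 + 2.778 = 6.333; σ = √6.333 = 2.517 days.
Z = (34 − 31) / 2.517 = 1.192
P(T ≤ 34) = Φ(1.192) ≈ 0.883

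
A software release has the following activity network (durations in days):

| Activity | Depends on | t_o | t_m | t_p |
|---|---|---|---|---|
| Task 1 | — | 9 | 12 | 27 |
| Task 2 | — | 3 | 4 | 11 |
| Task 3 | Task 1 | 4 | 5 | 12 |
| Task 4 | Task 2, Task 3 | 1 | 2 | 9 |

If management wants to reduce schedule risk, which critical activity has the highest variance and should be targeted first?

Task 1

te_Task 1 = (9 + 4·12 + 27)/6 = 84/6 = 14; σ²_Task 1 = ((27−9)/6)² = 9.000
te_Task 2 = (3 + 4·4 + 11)/6 = 30/6 = 5; σ²_Task 2 = ((11−3)/6)² = 1.778
te_Task 3 = (4 + 4·5 + 12)/6 = 36/6 = 6; σ²_Task 3 = ((12−4)/6)² = 1.778
te_Task 4 = (1 + 4·2 + 9)/6 = 18/6 = 3; σ²_Task 4 = ((9−1)/6)² = 1.778

Forward pass:
ES_Task 1 = 0; EF_Task 1 = 14
ES_Task 2 = 0; EF_Task 2 = 5
ES_Task 3 = 14; EF_Task 3 = 14+6 = 20
ES_Task 4 = max(EF_Task 2=5, EF_Task 3=20) = 20; EF_Task 4 = 20+3 = 23
Expected project duration μ = 23 days. Critical path: Task 1 → Task 3 → Task 4.

Variances on critical path: σ²_Task 1=9.000, σ²_Task 3=1.778, σ²_Task 4=1.778.
Largest is σ²_Task 1 = 9.000.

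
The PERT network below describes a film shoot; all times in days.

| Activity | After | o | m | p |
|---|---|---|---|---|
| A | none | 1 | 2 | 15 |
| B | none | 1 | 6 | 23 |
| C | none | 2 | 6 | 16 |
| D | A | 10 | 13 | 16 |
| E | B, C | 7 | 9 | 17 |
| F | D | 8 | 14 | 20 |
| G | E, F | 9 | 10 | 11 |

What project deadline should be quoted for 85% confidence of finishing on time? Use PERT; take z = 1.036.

44.4 days

te_A = (1 + 4·2 + 15)/6 = 24/6 = 4; σ²_A = ((15−1)/6)² = 5.444
te_B = (1 + 4·6 + 23)/6 = 48/6 = 8; σ²_B = ((23−1)/6)² = 13.444
te_C = (2 + 4·6 + 16)/6 = 42/6 = 7; σ²_C = ((16−2)/6)² = 5.444
te_D = (10 + 4·13 + 16)/6 = 78/6 = 13; σ²_D = ((16−10)/6)² = 1.000
te_E = (7 + 4·9 + 17)/6 = 60/6 = 10; σ²_E = ((17−7)/6)² = 2.778
te_F = (8 + 4·14 + 20)/6 = 84/6 = 14; σ²_F = ((20−8)/6)² = 4.000
te_G = (9 + 4·10 + 11)/6 = 60/6 = 10; σ²_G = ((11−9)/6)² = 0.111

Forward pass:
ES_A = 0; EF_A = 4
ES_B = 0; EF_B = 8
ES_C = 0; EF_C = 7
ES_D = 4; EF_D = 4+13 = 17
ES_E = max(EF_B=8, EF_C=7) = 8; EF_E = 8+10 = 18
ES_F = 17; EF_F = 17+14 = 31
ES_G = max(EF_E=18, EF_F=31) = 31; EF_G = 31+10 = 41
Expected project duration μ = 41 days. Critical path: A → D → F → G.

Variance along critical path = 5.444 + 1.000 + 4.000 + 0.111 = 10.556; σ = 3.249 days.
D = μ + z·σ = 41 + 1.036·3.249 = 44.4 days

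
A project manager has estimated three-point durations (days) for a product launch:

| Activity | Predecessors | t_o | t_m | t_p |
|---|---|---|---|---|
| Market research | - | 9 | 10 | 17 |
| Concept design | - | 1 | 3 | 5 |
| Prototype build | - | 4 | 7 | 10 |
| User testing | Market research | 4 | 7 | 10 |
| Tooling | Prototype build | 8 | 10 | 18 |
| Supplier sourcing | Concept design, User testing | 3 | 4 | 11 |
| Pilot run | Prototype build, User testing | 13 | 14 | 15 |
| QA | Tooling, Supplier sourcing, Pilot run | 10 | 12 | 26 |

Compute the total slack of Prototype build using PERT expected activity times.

te_Market research = (9 + 4·10 + 17)/6 = 66/6 = 11
te_Concept design = (1 + 4·3 + 5)/6 = 18/6 = 3
te_Prototype build = (4 + 4·7 + 10)/6 = 42/6 = 7
te_User testing = (4 + 4·7 + 10)/6 = 42/6 = 7
te_Tooling = (8 + 4·10 + 18)/6 = 66/6 = 11
te_Supplier sourcing = (3 + 4·4 + 11)/6 = 30/6 = 5
te_Pilot run = (13 + 4·14 + 15)/6 = 84/6 = 14
te_QA = (10 + 4·12 + 26)/6 = 84/6 = 14

Forward pass:
ES_Market research = 0; EF_Market research = 11
ES_Concept design = 0; EF_Concept design = 3
ES_Prototype build = 0; EF_Prototype build = 7
ES_User testing = 11; EF_User testing = 11+7 = 18
ES_Tooling = 7; EF_Tooling = 7+11 = 18
ES_Supplier sourcing = max(EF_Concept design=3, EF_User testing=18) = 18; EF_Supplier sourcing = 18+5 = 23
ES_Pilot run = max(EF_Prototype build=7, EF_User testing=18) = 18; EF_Pilot run = 18+14 = 32
ES_QA = max(EF_Tooling=18, EF_Supplier sourcing=23, EF_Pilot run=32) = 32; EF_QA = 32+14 = 46
Expected project duration μ = 46 days. Critical path: Market research → User testing → Pilot run → QA.

Backward pass:
LF_QA = 46; LS_QA = 46−14 = 32
LF_Pilot run = LS_QA = 32; LS_Pilot run = 32−14 = 18
LF_Supplier sourcing = LS_QA = 32; LS_Supplier sourcing = 32−5 = 27
LF_Tooling = LS_QA = 32; LS_Tooling = 32−11 = 21
LF_User testing = min(LS_Supplier sourcing=27, LS_Pilot run=18) = 18; LS_User testing = 18−7 = 11
LF_Prototype build = min(LS_Tooling=21, LS_Pilot run=18) = 18; LS_Prototype build = 18−7 = 11
LF_Concept design = LS_Supplier sourcing = 27; LS_Concept design = 27−3 = 24
LF_Market research = LS_User testing = 11; LS_Market research = 11−11 = 0
Slack_Prototype build = LS_Prototype build − ES_Prototype build = 11 − 0 = 11

11 days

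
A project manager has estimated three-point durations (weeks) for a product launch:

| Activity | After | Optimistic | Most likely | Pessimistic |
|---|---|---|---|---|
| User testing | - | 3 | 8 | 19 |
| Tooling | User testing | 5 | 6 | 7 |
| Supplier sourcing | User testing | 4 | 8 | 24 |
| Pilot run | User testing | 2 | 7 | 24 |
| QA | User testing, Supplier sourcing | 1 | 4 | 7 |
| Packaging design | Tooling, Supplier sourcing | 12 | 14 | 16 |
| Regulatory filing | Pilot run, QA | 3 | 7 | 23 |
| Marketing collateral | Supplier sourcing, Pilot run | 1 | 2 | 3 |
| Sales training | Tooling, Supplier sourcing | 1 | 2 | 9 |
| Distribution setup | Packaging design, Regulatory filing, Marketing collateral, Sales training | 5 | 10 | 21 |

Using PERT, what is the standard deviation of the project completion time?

5.08 weeks

te_User testing = (3 + 4·8 + 19)/6 = 54/6 = 9; σ²_User testing = ((19−3)/6)² = 7.111
te_Tooling = (5 + 4·6 + 7)/6 = 36/6 = 6; σ²_Tooling = ((7−5)/6)² = 0.111
te_Supplier sourcing = (4 + 4·8 + 24)/6 = 60/6 = 10; σ²_Supplier sourcing = ((24−4)/6)² = 11.111
te_Pilot run = (2 + 4·7 + 24)/6 = 54/6 = 9; σ²_Pilot run = ((24−2)/6)² = 13.444
te_QA = (1 + 4·4 + 7)/6 = 24/6 = 4; σ²_QA = ((7−1)/6)² = 1.000
te_Packaging design = (12 + 4·14 + 16)/6 = 84/6 = 14; σ²_Packaging design = ((16−12)/6)² = 0.444
te_Regulatory filing = (3 + 4·7 + 23)/6 = 54/6 = 9; σ²_Regulatory filing = ((23−3)/6)² = 11.111
te_Marketing collateral = (1 + 4·2 + 3)/6 = 12/6 = 2; σ²_Marketing collateral = ((3−1)/6)² = 0.111
te_Sales training = (1 + 4·2 + 9)/6 = 18/6 = 3; σ²_Sales training = ((9−1)/6)² = 1.778
te_Distribution setup = (5 + 4·10 + 21)/6 = 66/6 = 11; σ²_Distribution setup = ((21−5)/6)² = 7.111

Forward pass:
ES_User testing = 0; EF_User testing = 9
ES_Tooling = 9; EF_Tooling = 9+6 = 15
ES_Supplier sourcing = 9; EF_Supplier sourcing = 9+10 = 19
ES_Pilot run = 9; EF_Pilot run = 9+9 = 18
ES_QA = max(EF_User testing=9, EF_Supplier sourcing=19) = 19; EF_QA = 19+4 = 23
ES_Packaging design = max(EF_Tooling=15, EF_Supplier sourcing=19) = 19; EF_Packaging design = 19+14 = 33
ES_Regulatory filing = max(EF_Pilot run=18, EF_QA=23) = 23; EF_Regulatory filing = 23+9 = 32
ES_Marketing collateral = max(EF_Supplier sourcing=19, EF_Pilot run=18) = 19; EF_Marketing collateral = 19+2 = 21
ES_Sales training = max(EF_Tooling=15, EF_Supplier sourcing=19) = 19; EF_Sales training = 19+3 = 22
ES_Distribution setup = max(EF_Packaging design=33, EF_Regulatory filing=32, EF_Marketing collateral=21, EF_Sales training=22) = 33; EF_Distribution setup = 33+11 = 44
Expected project duration μ = 44 weeks. Critical path: User testing → Supplier sourcing → Packaging design → Distribution setup.

Variance along critical path = 7.111 + 11.111 + 0.444 + 7.111 = 25.778
σ = √25.778 = 5.077 weeks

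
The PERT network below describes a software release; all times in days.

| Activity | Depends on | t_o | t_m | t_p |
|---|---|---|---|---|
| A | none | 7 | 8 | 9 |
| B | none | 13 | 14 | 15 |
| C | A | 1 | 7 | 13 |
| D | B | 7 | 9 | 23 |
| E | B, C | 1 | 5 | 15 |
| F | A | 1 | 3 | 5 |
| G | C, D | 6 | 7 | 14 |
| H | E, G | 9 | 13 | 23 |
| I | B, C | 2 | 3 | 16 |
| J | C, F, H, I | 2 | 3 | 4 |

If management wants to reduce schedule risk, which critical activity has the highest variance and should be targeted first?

D

te_A = (7 + 4·8 + 9)/6 = 48/6 = 8; σ²_A = ((9−7)/6)² = 0.111
te_B = (13 + 4·14 + 15)/6 = 84/6 = 14; σ²_B = ((15−13)/6)² = 0.111
te_C = (1 + 4·7 + 13)/6 = 42/6 = 7; σ²_C = ((13−1)/6)² = 4.000
te_D = (7 + 4·9 + 23)/6 = 66/6 = 11; σ²_D = ((23−7)/6)² = 7.111
te_E = (1 + 4·5 + 15)/6 = 36/6 = 6; σ²_E = ((15−1)/6)² = 5.444
te_F = (1 + 4·3 + 5)/6 = 18/6 = 3; σ²_F = ((5−1)/6)² = 0.444
te_G = (6 + 4·7 + 14)/6 = 48/6 = 8; σ²_G = ((14−6)/6)² = 1.778
te_H = (9 + 4·13 + 23)/6 = 84/6 = 14; σ²_H = ((23−9)/6)² = 5.444
te_I = (2 + 4·3 + 16)/6 = 30/6 = 5; σ²_I = ((16−2)/6)² = 5.444
te_J = (2 + 4·3 + 4)/6 = 18/6 = 3; σ²_J = ((4−2)/6)² = 0.111

Forward pass:
ES_A = 0; EF_A = 8
ES_B = 0; EF_B = 14
ES_C = 8; EF_C = 8+7 = 15
ES_D = 14; EF_D = 14+11 = 25
ES_E = max(EF_B=14, EF_C=15) = 15; EF_E = 15+6 = 21
ES_F = 8; EF_F = 8+3 = 11
ES_G = max(EF_C=15, EF_D=25) = 25; EF_G = 25+8 = 33
ES_H = max(EF_E=21, EF_G=33) = 33; EF_H = 33+14 = 47
ES_I = max(EF_B=14, EF_C=15) = 15; EF_I = 15+5 = 20
ES_J = max(EF_C=15, EF_F=11, EF_H=47, EF_I=20) = 47; EF_J = 47+3 = 50
Expected project duration μ = 50 days. Critical path: B → D → G → H → J.

Variances on critical path: σ²_B=0.111, σ²_D=7.111, σ²_G=1.778, σ²_H=5.444, σ²_J=0.111.
Largest is σ²_D = 7.111.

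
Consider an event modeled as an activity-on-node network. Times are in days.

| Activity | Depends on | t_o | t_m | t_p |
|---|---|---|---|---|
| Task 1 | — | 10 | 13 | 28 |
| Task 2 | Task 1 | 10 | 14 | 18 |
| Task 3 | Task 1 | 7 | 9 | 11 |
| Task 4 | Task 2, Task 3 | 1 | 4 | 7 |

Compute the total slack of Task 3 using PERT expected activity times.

5 days

te_Task 1 = (10 + 4·13 + 28)/6 = 90/6 = 15
te_Task 2 = (10 + 4·14 + 18)/6 = 84/6 = 14
te_Task 3 = (7 + 4·9 + 11)/6 = 54/6 = 9
te_Task 4 = (1 + 4·4 + 7)/6 = 24/6 = 4

Forward pass:
ES_Task 1 = 0; EF_Task 1 = 15
ES_Task 2 = 15; EF_Task 2 = 15+14 = 29
ES_Task 3 = 15; EF_Task 3 = 15+9 = 24
ES_Task 4 = max(EF_Task 2=29, EF_Task 3=24) = 29; EF_Task 4 = 29+4 = 33
Expected project duration μ = 33 days. Critical path: Task 1 → Task 2 → Task 4.

Backward pass:
LF_Task 4 = 33; LS_Task 4 = 33−4 = 29
LF_Task 3 = LS_Task 4 = 29; LS_Task 3 = 29−9 = 20
LF_Task 2 = LS_Task 4 = 29; LS_Task 2 = 29−14 = 15
LF_Task 1 = min(LS_Task 2=15, LS_Task 3=20) = 15; LS_Task 1 = 15−15 = 0
Slack_Task 3 = LS_Task 3 − ES_Task 3 = 20 − 15 = 5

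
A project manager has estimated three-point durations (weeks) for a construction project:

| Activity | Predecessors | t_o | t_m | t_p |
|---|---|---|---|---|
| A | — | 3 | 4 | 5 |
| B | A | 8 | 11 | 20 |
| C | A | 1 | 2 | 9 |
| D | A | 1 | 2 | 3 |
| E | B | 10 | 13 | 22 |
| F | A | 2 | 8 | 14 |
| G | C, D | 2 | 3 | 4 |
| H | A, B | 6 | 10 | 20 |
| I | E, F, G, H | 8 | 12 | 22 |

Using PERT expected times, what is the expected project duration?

43 weeks

te_A = (3 + 4·4 + 5)/6 = 24/6 = 4
te_B = (8 + 4·11 + 20)/6 = 72/6 = 12
te_C = (1 + 4·2 + 9)/6 = 18/6 = 3
te_D = (1 + 4·2 + 3)/6 = 12/6 = 2
te_E = (10 + 4·13 + 22)/6 = 84/6 = 14
te_F = (2 + 4·8 + 14)/6 = 48/6 = 8
te_G = (2 + 4·3 + 4)/6 = 18/6 = 3
te_H = (6 + 4·10 + 20)/6 = 66/6 = 11
te_I = (8 + 4·12 + 22)/6 = 78/6 = 13

Forward pass:
ES_A = 0; EF_A = 4
ES_B = 4; EF_B = 4+12 = 16
ES_C = 4; EF_C = 4+3 = 7
ES_D = 4; EF_D = 4+2 = 6
ES_E = 16; EF_E = 16+14 = 30
ES_F = 4; EF_F = 4+8 = 12
ES_G = max(EF_C=7, EF_D=6) = 7; EF_G = 7+3 = 10
ES_H = max(EF_A=4, EF_B=16) = 16; EF_H = 16+11 = 27
ES_I = max(EF_E=30, EF_F=12, EF_G=10, EF_H=27) = 30; EF_I = 30+13 = 43
Expected project duration μ = 43 weeks. Critical path: A → B → E → I.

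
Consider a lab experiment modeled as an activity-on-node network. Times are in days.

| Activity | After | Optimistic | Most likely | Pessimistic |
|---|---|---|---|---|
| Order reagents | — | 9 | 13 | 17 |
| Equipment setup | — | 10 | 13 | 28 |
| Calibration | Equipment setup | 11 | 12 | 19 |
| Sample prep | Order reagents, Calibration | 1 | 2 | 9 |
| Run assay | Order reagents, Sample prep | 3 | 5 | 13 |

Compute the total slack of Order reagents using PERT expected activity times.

15 days

te_Order reagents = (9 + 4·13 + 17)/6 = 78/6 = 13
te_Equipment setup = (10 + 4·13 + 28)/6 = 90/6 = 15
te_Calibration = (11 + 4·12 + 19)/6 = 78/6 = 13
te_Sample prep = (1 + 4·2 + 9)/6 = 18/6 = 3
te_Run assay = (3 + 4·5 + 13)/6 = 36/6 = 6

Forward pass:
ES_Order reagents = 0; EF_Order reagents = 13
ES_Equipment setup = 0; EF_Equipment setup = 15
ES_Calibration = 15; EF_Calibration = 15+13 = 28
ES_Sample prep = max(EF_Order reagents=13, EF_Calibration=28) = 28; EF_Sample prep = 28+3 = 31
ES_Run assay = max(EF_Order reagents=13, EF_Sample prep=31) = 31; EF_Run assay = 31+6 = 37
Expected project duration μ = 37 days. Critical path: Equipment setup → Calibration → Sample prep → Run assay.

Backward pass:
LF_Run assay = 37; LS_Run assay = 37−6 = 31
LF_Sample prep = LS_Run assay = 31; LS_Sample prep = 31−3 = 28
LF_Calibration = LS_Sample prep = 28; LS_Calibration = 28−13 = 15
LF_Equipment setup = LS_Calibration = 15; LS_Equipment setup = 15−15 = 0
LF_Order reagents = min(LS_Sample prep=28, LS_Run assay=31) = 28; LS_Order reagents = 28−13 = 15
Slack_Order reagents = LS_Order reagents − ES_Order reagents = 15 − 0 = 15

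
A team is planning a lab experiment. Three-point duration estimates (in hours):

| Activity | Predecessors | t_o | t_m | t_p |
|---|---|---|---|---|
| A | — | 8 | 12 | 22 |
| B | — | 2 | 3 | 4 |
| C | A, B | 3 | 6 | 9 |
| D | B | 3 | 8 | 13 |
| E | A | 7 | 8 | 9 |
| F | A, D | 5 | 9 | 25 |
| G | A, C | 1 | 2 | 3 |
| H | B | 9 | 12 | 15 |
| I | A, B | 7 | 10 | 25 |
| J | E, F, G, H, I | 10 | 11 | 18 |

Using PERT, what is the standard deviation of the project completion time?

te_A = (8 + 4·12 + 22)/6 = 78/6 = 13; σ²_A = ((22−8)/6)² = 5.444
te_B = (2 + 4·3 + 4)/6 = 18/6 = 3; σ²_B = ((4−2)/6)² = 0.111
te_C = (3 + 4·6 + 9)/6 = 36/6 = 6; σ²_C = ((9−3)/6)² = 1.000
te_D = (3 + 4·8 + 13)/6 = 48/6 = 8; σ²_D = ((13−3)/6)² = 2.778
te_E = (7 + 4·8 + 9)/6 = 48/6 = 8; σ²_E = ((9−7)/6)² = 0.111
te_F = (5 + 4·9 + 25)/6 = 66/6 = 11; σ²_F = ((25−5)/6)² = 11.111
te_G = (1 + 4·2 + 3)/6 = 12/6 = 2; σ²_G = ((3−1)/6)² = 0.111
te_H = (9 + 4·12 + 15)/6 = 72/6 = 12; σ²_H = ((15−9)/6)² = 1.000
te_I = (7 + 4·10 + 25)/6 = 72/6 = 12; σ²_I = ((25−7)/6)² = 9.000
te_J = (10 + 4·11 + 18)/6 = 72/6 = 12; σ²_J = ((18−10)/6)² = 1.778

Forward pass:
ES_A = 0; EF_A = 13
ES_B = 0; EF_B = 3
ES_C = max(EF_A=13, EF_B=3) = 13; EF_C = 13+6 = 19
ES_D = 3; EF_D = 3+8 = 11
ES_E = 13; EF_E = 13+8 = 21
ES_F = max(EF_A=13, EF_D=11) = 13; EF_F = 13+11 = 24
ES_G = max(EF_A=13, EF_C=19) = 19; EF_G = 19+2 = 21
ES_H = 3; EF_H = 3+12 = 15
ES_I = max(EF_A=13, EF_B=3) = 13; EF_I = 13+12 = 25
ES_J = max(EF_E=21, EF_F=24, EF_G=21, EF_H=15, EF_I=25) = 25; EF_J = 25+12 = 37
Expected project duration μ = 37 hours. Critical path: A → I → J.

Variance along critical path = 5.444 + 9.000 + 1.778 = 16.222
σ = √16.222 = 4.028 hours

4.03 hours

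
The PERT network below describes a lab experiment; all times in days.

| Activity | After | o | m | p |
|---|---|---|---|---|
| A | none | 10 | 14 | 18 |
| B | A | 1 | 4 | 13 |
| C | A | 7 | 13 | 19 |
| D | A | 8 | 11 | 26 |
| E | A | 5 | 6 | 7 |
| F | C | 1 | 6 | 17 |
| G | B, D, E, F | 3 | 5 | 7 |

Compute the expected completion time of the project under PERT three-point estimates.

te_A = (10 + 4·14 + 18)/6 = 84/6 = 14
te_B = (1 + 4·4 + 13)/6 = 30/6 = 5
te_C = (7 + 4·13 + 19)/6 = 78/6 = 13
te_D = (8 + 4·11 + 26)/6 = 78/6 = 13
te_E = (5 + 4·6 + 7)/6 = 36/6 = 6
te_F = (1 + 4·6 + 17)/6 = 42/6 = 7
te_G = (3 + 4·5 + 7)/6 = 30/6 = 5

Forward pass:
ES_A = 0; EF_A = 14
ES_B = 14; EF_B = 14+5 = 19
ES_C = 14; EF_C = 14+13 = 27
ES_D = 14; EF_D = 14+13 = 27
ES_E = 14; EF_E = 14+6 = 20
ES_F = 27; EF_F = 27+7 = 34
ES_G = max(EF_B=19, EF_D=27, EF_E=20, EF_F=34) = 34; EF_G = 34+5 = 39
Expected project duration μ = 39 days. Critical path: A → C → F → G.

39 days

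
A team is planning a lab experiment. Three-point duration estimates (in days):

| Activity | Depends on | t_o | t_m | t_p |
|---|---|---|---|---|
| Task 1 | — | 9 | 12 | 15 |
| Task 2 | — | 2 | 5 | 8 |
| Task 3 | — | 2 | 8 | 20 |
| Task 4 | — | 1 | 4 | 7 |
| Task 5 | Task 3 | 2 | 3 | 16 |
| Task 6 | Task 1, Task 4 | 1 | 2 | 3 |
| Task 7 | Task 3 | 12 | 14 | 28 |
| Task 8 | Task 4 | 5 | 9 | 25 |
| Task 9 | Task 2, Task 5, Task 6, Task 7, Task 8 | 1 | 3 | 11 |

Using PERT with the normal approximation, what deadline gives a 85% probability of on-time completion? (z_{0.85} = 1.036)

te_Task 1 = (9 + 4·12 + 15)/6 = 72/6 = 12; σ²_Task 1 = ((15−9)/6)² = 1.000
te_Task 2 = (2 + 4·5 + 8)/6 = 30/6 = 5; σ²_Task 2 = ((8−2)/6)² = 1.000
te_Task 3 = (2 + 4·8 + 20)/6 = 54/6 = 9; σ²_Task 3 = ((20−2)/6)² = 9.000
te_Task 4 = (1 + 4·4 + 7)/6 = 24/6 = 4; σ²_Task 4 = ((7−1)/6)² = 1.000
te_Task 5 = (2 + 4·3 + 16)/6 = 30/6 = 5; σ²_Task 5 = ((16−2)/6)² = 5.444
te_Task 6 = (1 + 4·2 + 3)/6 = 12/6 = 2; σ²_Task 6 = ((3−1)/6)² = 0.111
te_Task 7 = (12 + 4·14 + 28)/6 = 96/6 = 16; σ²_Task 7 = ((28−12)/6)² = 7.111
te_Task 8 = (5 + 4·9 + 25)/6 = 66/6 = 11; σ²_Task 8 = ((25−5)/6)² = 11.111
te_Task 9 = (1 + 4·3 + 11)/6 = 24/6 = 4; σ²_Task 9 = ((11−1)/6)² = 2.778

Forward pass:
ES_Task 1 = 0; EF_Task 1 = 12
ES_Task 2 = 0; EF_Task 2 = 5
ES_Task 3 = 0; EF_Task 3 = 9
ES_Task 4 = 0; EF_Task 4 = 4
ES_Task 5 = 9; EF_Task 5 = 9+5 = 14
ES_Task 6 = max(EF_Task 1=12, EF_Task 4=4) = 12; EF_Task 6 = 12+2 = 14
ES_Task 7 = 9; EF_Task 7 = 9+16 = 25
ES_Task 8 = 4; EF_Task 8 = 4+11 = 15
ES_Task 9 = max(EF_Task 2=5, EF_Task 5=14, EF_Task 6=14, EF_Task 7=25, EF_Task 8=15) = 25; EF_Task 9 = 25+4 = 29
Expected project duration μ = 29 days. Critical path: Task 3 → Task 7 → Task 9.

Variance along critical path = 9.000 + 7.111 + 2.778 = 18.889; σ = 4.346 days.
D = μ + z·σ = 29 + 1.036·4.346 = 33.5 days

33.5 days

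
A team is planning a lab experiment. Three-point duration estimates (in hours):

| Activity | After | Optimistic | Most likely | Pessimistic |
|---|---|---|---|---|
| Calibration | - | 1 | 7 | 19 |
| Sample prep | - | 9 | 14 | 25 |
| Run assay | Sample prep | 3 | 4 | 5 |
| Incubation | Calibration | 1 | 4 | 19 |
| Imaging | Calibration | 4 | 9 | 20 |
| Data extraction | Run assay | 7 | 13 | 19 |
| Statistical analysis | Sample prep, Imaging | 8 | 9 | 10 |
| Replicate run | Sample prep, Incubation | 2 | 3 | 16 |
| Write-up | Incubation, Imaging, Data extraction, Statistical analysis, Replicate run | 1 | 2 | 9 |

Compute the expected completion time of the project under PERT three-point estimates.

35 hours

te_Calibration = (1 + 4·7 + 19)/6 = 48/6 = 8
te_Sample prep = (9 + 4·14 + 25)/6 = 90/6 = 15
te_Run assay = (3 + 4·4 + 5)/6 = 24/6 = 4
te_Incubation = (1 + 4·4 + 19)/6 = 36/6 = 6
te_Imaging = (4 + 4·9 + 20)/6 = 60/6 = 10
te_Data extraction = (7 + 4·13 + 19)/6 = 78/6 = 13
te_Statistical analysis = (8 + 4·9 + 10)/6 = 54/6 = 9
te_Replicate run = (2 + 4·3 + 16)/6 = 30/6 = 5
te_Write-up = (1 + 4·2 + 9)/6 = 18/6 = 3

Forward pass:
ES_Calibration = 0; EF_Calibration = 8
ES_Sample prep = 0; EF_Sample prep = 15
ES_Run assay = 15; EF_Run assay = 15+4 = 19
ES_Incubation = 8; EF_Incubation = 8+6 = 14
ES_Imaging = 8; EF_Imaging = 8+10 = 18
ES_Data extraction = 19; EF_Data extraction = 19+13 = 32
ES_Statistical analysis = max(EF_Sample prep=15, EF_Imaging=18) = 18; EF_Statistical analysis = 18+9 = 27
ES_Replicate run = max(EF_Sample prep=15, EF_Incubation=14) = 15; EF_Replicate run = 15+5 = 20
ES_Write-up = max(EF_Incubation=14, EF_Imaging=18, EF_Data extraction=32, EF_Statistical analysis=27, EF_Replicate run=20) = 32; EF_Write-up = 32+3 = 35
Expected project duration μ = 35 hours. Critical path: Sample prep → Run assay → Data extraction → Write-up.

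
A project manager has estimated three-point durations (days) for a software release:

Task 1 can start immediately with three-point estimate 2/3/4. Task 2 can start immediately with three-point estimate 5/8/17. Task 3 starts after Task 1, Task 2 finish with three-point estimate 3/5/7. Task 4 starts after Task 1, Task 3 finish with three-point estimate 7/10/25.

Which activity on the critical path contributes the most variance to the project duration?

te_Task 1 = (2 + 4·3 + 4)/6 = 18/6 = 3; σ²_Task 1 = ((4−2)/6)² = 0.111
te_Task 2 = (5 + 4·8 + 17)/6 = 54/6 = 9; σ²_Task 2 = ((17−5)/6)² = 4.000
te_Task 3 = (3 + 4·5 + 7)/6 = 30/6 = 5; σ²_Task 3 = ((7−3)/6)² = 0.444
te_Task 4 = (7 + 4·10 + 25)/6 = 72/6 = 12; σ²_Task 4 = ((25−7)/6)² = 9.000

Forward pass:
ES_Task 1 = 0; EF_Task 1 = 3
ES_Task 2 = 0; EF_Task 2 = 9
ES_Task 3 = max(EF_Task 1=3, EF_Task 2=9) = 9; EF_Task 3 = 9+5 = 14
ES_Task 4 = max(EF_Task 1=3, EF_Task 3=14) = 14; EF_Task 4 = 14+12 = 26
Expected project duration μ = 26 days. Critical path: Task 2 → Task 3 → Task 4.

Variances on critical path: σ²_Task 2=4.000, σ²_Task 3=0.444, σ²_Task 4=9.000.
Largest is σ²_Task 4 = 9.000.

Task 4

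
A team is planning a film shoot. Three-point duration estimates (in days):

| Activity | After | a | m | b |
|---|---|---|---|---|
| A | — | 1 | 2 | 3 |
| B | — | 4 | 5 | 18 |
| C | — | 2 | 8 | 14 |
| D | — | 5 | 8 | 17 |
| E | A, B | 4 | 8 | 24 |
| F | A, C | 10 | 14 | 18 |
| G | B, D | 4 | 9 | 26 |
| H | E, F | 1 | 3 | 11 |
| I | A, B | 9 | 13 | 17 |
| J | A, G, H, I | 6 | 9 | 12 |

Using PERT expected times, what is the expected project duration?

te_A = (1 + 4·2 + 3)/6 = 12/6 = 2
te_B = (4 + 4·5 + 18)/6 = 42/6 = 7
te_C = (2 + 4·8 + 14)/6 = 48/6 = 8
te_D = (5 + 4·8 + 17)/6 = 54/6 = 9
te_E = (4 + 4·8 + 24)/6 = 60/6 = 10
te_F = (10 + 4·14 + 18)/6 = 84/6 = 14
te_G = (4 + 4·9 + 26)/6 = 66/6 = 11
te_H = (1 + 4·3 + 11)/6 = 24/6 = 4
te_I = (9 + 4·13 + 17)/6 = 78/6 = 13
te_J = (6 + 4·9 + 12)/6 = 54/6 = 9

Forward pass:
ES_A = 0; EF_A = 2
ES_B = 0; EF_B = 7
ES_C = 0; EF_C = 8
ES_D = 0; EF_D = 9
ES_E = max(EF_A=2, EF_B=7) = 7; EF_E = 7+10 = 17
ES_F = max(EF_A=2, EF_C=8) = 8; EF_F = 8+14 = 22
ES_G = max(EF_B=7, EF_D=9) = 9; EF_G = 9+11 = 20
ES_H = max(EF_E=17, EF_F=22) = 22; EF_H = 22+4 = 26
ES_I = max(EF_A=2, EF_B=7) = 7; EF_I = 7+13 = 20
ES_J = max(EF_A=2, EF_G=20, EF_H=26, EF_I=20) = 26; EF_J = 26+9 = 35
Expected project duration μ = 35 days. Critical path: C → F → H → J.

35 days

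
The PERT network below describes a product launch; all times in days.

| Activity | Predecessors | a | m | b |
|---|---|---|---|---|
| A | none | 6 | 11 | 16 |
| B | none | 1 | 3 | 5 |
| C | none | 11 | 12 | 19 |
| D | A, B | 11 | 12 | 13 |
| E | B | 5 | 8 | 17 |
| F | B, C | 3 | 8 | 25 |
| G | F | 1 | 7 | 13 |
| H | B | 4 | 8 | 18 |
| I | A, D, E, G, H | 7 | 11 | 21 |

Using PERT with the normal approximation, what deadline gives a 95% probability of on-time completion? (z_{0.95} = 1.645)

te_A = (6 + 4·11 + 16)/6 = 66/6 = 11; σ²_A = ((16−6)/6)² = 2.778
te_B = (1 + 4·3 + 5)/6 = 18/6 = 3; σ²_B = ((5−1)/6)² = 0.444
te_C = (11 + 4·12 + 19)/6 = 78/6 = 13; σ²_C = ((19−11)/6)² = 1.778
te_D = (11 + 4·12 + 13)/6 = 72/6 = 12; σ²_D = ((13−11)/6)² = 0.111
te_E = (5 + 4·8 + 17)/6 = 54/6 = 9; σ²_E = ((17−5)/6)² = 4.000
te_F = (3 + 4·8 + 25)/6 = 60/6 = 10; σ²_F = ((25−3)/6)² = 13.444
te_G = (1 + 4·7 + 13)/6 = 42/6 = 7; σ²_G = ((13−1)/6)² = 4.000
te_H = (4 + 4·8 + 18)/6 = 54/6 = 9; σ²_H = ((18−4)/6)² = 5.444
te_I = (7 + 4·11 + 21)/6 = 72/6 = 12; σ²_I = ((21−7)/6)² = 5.444

Forward pass:
ES_A = 0; EF_A = 11
ES_B = 0; EF_B = 3
ES_C = 0; EF_C = 13
ES_D = max(EF_A=11, EF_B=3) = 11; EF_D = 11+12 = 23
ES_E = 3; EF_E = 3+9 = 12
ES_F = max(EF_B=3, EF_C=13) = 13; EF_F = 13+10 = 23
ES_G = 23; EF_G = 23+7 = 30
ES_H = 3; EF_H = 3+9 = 12
ES_I = max(EF_A=11, EF_D=23, EF_E=12, EF_G=30, EF_H=12) = 30; EF_I = 30+12 = 42
Expected project duration μ = 42 days. Critical path: C → F → G → I.

Variance along critical path = 1.778 + 13.444 + 4.000 + 5.444 = 24.667; σ = 4.967 days.
D = μ + z·σ = 42 + 1.645·4.967 = 50.2 days

50.2 days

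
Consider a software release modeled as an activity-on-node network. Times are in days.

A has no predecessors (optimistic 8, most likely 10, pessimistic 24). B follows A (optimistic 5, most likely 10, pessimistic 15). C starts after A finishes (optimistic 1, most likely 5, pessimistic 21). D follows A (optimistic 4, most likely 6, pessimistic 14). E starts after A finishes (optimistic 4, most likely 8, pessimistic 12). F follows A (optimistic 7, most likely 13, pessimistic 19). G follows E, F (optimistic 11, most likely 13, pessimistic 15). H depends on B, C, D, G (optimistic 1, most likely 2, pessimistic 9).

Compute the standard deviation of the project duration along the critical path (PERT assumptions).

3.65 days

te_A = (8 + 4·10 + 24)/6 = 72/6 = 12; σ²_A = ((24−8)/6)² = 7.111
te_B = (5 + 4·10 + 15)/6 = 60/6 = 10; σ²_B = ((15−5)/6)² = 2.778
te_C = (1 + 4·5 + 21)/6 = 42/6 = 7; σ²_C = ((21−1)/6)² = 11.111
te_D = (4 + 4·6 + 14)/6 = 42/6 = 7; σ²_D = ((14−4)/6)² = 2.778
te_E = (4 + 4·8 + 12)/6 = 48/6 = 8; σ²_E = ((12−4)/6)² = 1.778
te_F = (7 + 4·13 + 19)/6 = 78/6 = 13; σ²_F = ((19−7)/6)² = 4.000
te_G = (11 + 4·13 + 15)/6 = 78/6 = 13; σ²_G = ((15−11)/6)² = 0.444
te_H = (1 + 4·2 + 9)/6 = 18/6 = 3; σ²_H = ((9−1)/6)² = 1.778

Forward pass:
ES_A = 0; EF_A = 12
ES_B = 12; EF_B = 12+10 = 22
ES_C = 12; EF_C = 12+7 = 19
ES_D = 12; EF_D = 12+7 = 19
ES_E = 12; EF_E = 12+8 = 20
ES_F = 12; EF_F = 12+13 = 25
ES_G = max(EF_E=20, EF_F=25) = 25; EF_G = 25+13 = 38
ES_H = max(EF_B=22, EF_C=19, EF_D=19, EF_G=38) = 38; EF_H = 38+3 = 41
Expected project duration μ = 41 days. Critical path: A → F → G → H.

Variance along critical path = 7.111 + 4.000 + 0.444 + 1.778 = 13.333
σ = √13.333 = 3.651 days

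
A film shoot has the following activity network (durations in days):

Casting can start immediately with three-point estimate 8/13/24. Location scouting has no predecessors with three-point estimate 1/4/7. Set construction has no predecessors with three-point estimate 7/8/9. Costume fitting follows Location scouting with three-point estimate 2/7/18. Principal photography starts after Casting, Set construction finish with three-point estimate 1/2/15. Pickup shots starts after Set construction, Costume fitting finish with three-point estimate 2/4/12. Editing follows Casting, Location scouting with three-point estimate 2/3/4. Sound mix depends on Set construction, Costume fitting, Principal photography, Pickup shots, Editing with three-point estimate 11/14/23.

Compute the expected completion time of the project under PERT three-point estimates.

33 days

te_Casting = (8 + 4·13 + 24)/6 = 84/6 = 14
te_Location scouting = (1 + 4·4 + 7)/6 = 24/6 = 4
te_Set construction = (7 + 4·8 + 9)/6 = 48/6 = 8
te_Costume fitting = (2 + 4·7 + 18)/6 = 48/6 = 8
te_Principal photography = (1 + 4·2 + 15)/6 = 24/6 = 4
te_Pickup shots = (2 + 4·4 + 12)/6 = 30/6 = 5
te_Editing = (2 + 4·3 + 4)/6 = 18/6 = 3
te_Sound mix = (11 + 4·14 + 23)/6 = 90/6 = 15

Forward pass:
ES_Casting = 0; EF_Casting = 14
ES_Location scouting = 0; EF_Location scouting = 4
ES_Set construction = 0; EF_Set construction = 8
ES_Costume fitting = 4; EF_Costume fitting = 4+8 = 12
ES_Principal photography = max(EF_Casting=14, EF_Set construction=8) = 14; EF_Principal photography = 14+4 = 18
ES_Pickup shots = max(EF_Set construction=8, EF_Costume fitting=12) = 12; EF_Pickup shots = 12+5 = 17
ES_Editing = max(EF_Casting=14, EF_Location scouting=4) = 14; EF_Editing = 14+3 = 17
ES_Sound mix = max(EF_Set construction=8, EF_Costume fitting=12, EF_Principal photography=18, EF_Pickup shots=17, EF_Editing=17) = 18; EF_Sound mix = 18+15 = 33
Expected project duration μ = 33 days. Critical path: Casting → Principal photography → Sound mix.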